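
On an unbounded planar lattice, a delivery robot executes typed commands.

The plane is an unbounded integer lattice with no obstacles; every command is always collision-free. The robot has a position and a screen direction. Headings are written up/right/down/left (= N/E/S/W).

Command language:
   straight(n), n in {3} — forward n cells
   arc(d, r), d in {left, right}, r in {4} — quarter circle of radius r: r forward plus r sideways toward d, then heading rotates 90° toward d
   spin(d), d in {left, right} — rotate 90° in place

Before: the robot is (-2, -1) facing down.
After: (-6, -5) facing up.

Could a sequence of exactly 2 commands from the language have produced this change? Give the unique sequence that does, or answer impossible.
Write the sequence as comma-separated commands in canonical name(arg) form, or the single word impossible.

key: position moved to (-6,-5) AND the heading swung to N — translation plus rotation needed
from: (-2, -1) facing down
1. arc(right, 4) → (-6, -5) facing left
2. spin(right) → (-6, -5) facing up
uniquely the one of 25 2-step routes that fits.

arc(right, 4), spin(right)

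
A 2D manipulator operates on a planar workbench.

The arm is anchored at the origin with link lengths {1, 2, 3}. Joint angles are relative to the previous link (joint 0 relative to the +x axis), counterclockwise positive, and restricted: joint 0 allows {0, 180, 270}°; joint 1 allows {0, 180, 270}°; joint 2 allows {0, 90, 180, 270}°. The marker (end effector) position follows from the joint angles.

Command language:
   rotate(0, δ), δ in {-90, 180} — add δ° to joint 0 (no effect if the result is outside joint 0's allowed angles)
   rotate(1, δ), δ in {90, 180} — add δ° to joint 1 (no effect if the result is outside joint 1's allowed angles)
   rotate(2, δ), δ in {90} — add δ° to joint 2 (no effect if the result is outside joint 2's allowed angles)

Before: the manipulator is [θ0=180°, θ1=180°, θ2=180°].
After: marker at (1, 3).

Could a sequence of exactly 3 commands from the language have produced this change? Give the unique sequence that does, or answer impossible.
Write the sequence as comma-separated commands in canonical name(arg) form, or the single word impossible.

rotate(2, 90), rotate(2, 90), rotate(2, 90)

start: [θ0=180°, θ1=180°, θ2=180°]
step 1 (rotate(2, 90)): [θ0=180°, θ1=180°, θ2=270°]
step 2 (rotate(2, 90)): [θ0=180°, θ1=180°, θ2=0°]
step 3 (rotate(2, 90)): [θ0=180°, θ1=180°, θ2=90°]
uniquely the one of 125 3-step routes that fits.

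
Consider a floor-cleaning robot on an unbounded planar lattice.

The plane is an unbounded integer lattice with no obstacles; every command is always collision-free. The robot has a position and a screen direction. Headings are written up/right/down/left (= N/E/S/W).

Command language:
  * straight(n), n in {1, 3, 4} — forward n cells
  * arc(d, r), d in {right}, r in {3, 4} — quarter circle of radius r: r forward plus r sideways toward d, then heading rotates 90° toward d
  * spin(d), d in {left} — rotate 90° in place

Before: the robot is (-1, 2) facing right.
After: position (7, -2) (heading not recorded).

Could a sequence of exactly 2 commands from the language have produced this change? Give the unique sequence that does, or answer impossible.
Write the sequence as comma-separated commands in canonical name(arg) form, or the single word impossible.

key: running arc(right, 4) before straight(4) would end elsewhere — order is forced
t0: (-1, 2) facing right
1. straight(4) → (3, 2) facing right
2. arc(right, 4) → (7, -2) facing down
no other 2-command option fits: unique.

straight(4), arc(right, 4)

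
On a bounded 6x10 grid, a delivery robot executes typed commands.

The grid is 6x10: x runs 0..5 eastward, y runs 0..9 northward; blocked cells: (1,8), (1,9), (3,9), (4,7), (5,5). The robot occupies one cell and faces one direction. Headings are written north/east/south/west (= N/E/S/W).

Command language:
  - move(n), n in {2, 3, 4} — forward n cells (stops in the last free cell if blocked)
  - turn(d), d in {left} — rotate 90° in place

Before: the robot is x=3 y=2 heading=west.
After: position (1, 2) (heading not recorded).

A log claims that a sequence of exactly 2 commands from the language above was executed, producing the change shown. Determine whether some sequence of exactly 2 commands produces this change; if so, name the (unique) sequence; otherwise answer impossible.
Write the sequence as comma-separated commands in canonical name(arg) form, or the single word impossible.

move(2), turn(left)

key: order matters: swapping move(2) and turn(left) lands elsewhere
from: x=3 y=2 heading=west
[1] after move(2): x=1 y=2 heading=west
[2] after turn(left): x=1 y=2 heading=south
uniquely the one of 16 2-step routes that fits.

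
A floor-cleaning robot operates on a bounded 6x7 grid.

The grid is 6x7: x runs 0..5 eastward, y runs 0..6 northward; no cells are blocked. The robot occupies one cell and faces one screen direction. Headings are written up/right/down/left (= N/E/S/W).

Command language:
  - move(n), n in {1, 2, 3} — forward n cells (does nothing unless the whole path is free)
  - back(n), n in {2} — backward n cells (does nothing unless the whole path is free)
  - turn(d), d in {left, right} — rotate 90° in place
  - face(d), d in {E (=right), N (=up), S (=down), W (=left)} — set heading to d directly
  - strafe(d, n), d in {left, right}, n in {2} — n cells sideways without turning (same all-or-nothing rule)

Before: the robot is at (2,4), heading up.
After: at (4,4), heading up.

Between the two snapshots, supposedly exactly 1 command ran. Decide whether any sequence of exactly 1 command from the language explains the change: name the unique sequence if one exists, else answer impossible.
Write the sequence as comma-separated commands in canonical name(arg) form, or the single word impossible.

strafe(right, 2)

key: heading stays N — the single command does not turn
start: at (2,4), heading up
step 1 (strafe(right, 2)): at (4,4), heading up
no other 1-command option fits: unique.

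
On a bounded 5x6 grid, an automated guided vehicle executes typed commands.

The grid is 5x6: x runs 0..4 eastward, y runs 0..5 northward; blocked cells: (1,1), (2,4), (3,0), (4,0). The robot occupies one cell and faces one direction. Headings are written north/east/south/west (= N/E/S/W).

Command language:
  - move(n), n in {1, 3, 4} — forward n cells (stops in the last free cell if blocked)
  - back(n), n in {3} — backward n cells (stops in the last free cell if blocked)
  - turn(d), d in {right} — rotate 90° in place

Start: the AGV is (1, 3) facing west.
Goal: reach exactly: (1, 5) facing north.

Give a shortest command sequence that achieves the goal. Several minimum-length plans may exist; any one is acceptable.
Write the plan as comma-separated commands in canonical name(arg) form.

turn(right), move(4)

start: (1, 3) facing west
1. turn(right) → (1, 3) facing north
2. move(4) → (1, 5) facing north
nothing shorter than 2 reaches the goal.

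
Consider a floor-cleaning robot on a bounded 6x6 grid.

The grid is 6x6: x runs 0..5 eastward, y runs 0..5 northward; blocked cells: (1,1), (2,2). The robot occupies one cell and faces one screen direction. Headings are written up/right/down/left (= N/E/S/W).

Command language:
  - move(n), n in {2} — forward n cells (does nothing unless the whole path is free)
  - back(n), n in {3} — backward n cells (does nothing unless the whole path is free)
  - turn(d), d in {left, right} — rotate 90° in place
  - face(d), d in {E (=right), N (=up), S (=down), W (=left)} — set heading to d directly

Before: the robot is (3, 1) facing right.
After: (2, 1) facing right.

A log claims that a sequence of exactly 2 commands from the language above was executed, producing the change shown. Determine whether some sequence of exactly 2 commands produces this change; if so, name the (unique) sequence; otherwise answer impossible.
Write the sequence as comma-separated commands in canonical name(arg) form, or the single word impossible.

key: running back(3) before move(2) would end elsewhere — order is forced
start: (3, 1) facing right
step 1 (move(2)): (5, 1) facing right
step 2 (back(3)): (2, 1) facing right
all 64 alternatives checked — unique.

move(2), back(3)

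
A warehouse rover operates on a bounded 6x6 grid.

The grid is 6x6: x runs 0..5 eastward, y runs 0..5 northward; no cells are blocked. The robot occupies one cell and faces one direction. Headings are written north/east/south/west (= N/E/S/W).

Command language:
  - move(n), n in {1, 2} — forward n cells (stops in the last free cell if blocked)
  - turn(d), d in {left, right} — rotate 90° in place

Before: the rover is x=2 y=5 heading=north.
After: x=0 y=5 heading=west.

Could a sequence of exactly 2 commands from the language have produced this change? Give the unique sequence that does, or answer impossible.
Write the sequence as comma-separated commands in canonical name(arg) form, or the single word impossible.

turn(left), move(2)

key: position moved to (0,5) AND the heading swung to W — translation plus rotation needed
begin: x=2 y=5 heading=north
step 1 (turn(left)): x=2 y=5 heading=west
step 2 (move(2)): x=0 y=5 heading=west
uniquely the one of 16 2-step routes that fits.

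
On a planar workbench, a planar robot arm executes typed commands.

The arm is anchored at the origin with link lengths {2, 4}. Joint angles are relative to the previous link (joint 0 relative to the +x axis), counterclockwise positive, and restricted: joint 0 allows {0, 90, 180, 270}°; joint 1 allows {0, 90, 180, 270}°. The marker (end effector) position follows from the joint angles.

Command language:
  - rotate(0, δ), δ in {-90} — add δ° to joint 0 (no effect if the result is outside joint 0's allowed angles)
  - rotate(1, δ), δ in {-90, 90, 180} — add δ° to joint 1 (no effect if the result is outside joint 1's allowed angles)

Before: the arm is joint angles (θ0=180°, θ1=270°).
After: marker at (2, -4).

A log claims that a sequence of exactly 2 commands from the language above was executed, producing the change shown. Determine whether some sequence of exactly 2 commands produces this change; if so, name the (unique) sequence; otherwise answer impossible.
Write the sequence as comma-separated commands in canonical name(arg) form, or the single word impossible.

rotate(0, -90), rotate(0, -90)

t0: joint angles (θ0=180°, θ1=270°)
1. rotate(0, -90) → joint angles (θ0=90°, θ1=270°)
2. rotate(0, -90) → joint angles (θ0=0°, θ1=270°)
no other 2-command option fits: unique.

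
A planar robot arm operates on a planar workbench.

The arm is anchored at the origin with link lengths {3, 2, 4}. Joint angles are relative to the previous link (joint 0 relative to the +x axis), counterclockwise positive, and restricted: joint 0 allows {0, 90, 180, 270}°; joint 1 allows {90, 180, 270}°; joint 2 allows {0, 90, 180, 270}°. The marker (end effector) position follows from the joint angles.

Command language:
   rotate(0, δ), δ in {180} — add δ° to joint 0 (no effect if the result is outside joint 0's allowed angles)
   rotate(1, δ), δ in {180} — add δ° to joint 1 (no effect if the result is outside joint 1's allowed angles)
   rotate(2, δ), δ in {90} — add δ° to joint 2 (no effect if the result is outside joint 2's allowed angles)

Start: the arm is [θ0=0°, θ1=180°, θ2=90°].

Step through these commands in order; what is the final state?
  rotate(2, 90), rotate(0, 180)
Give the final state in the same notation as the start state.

[θ0=180°, θ1=180°, θ2=180°]

initial: [θ0=0°, θ1=180°, θ2=90°]
[1] after rotate(2, 90): [θ0=0°, θ1=180°, θ2=180°]
[2] after rotate(0, 180): [θ0=180°, θ1=180°, θ2=180°]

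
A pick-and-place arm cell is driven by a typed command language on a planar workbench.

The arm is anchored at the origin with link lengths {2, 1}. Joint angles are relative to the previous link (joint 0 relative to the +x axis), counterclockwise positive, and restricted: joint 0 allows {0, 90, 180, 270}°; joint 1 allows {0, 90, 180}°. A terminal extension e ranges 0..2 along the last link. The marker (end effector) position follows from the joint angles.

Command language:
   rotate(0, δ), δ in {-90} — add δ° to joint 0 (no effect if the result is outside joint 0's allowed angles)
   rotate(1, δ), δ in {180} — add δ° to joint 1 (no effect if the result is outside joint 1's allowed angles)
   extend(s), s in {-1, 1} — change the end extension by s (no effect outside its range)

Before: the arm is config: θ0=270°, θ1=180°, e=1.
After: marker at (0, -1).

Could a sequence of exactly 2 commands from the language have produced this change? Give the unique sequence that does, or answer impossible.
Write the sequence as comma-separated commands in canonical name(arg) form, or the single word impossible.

extend(-1), extend(-1)

start: config: θ0=270°, θ1=180°, e=1
t=1 extend(-1) ⇒ config: θ0=270°, θ1=180°, e=0
t=2 extend(-1) ⇒ config: θ0=270°, θ1=180°, e=0
all 16 alternatives checked — unique.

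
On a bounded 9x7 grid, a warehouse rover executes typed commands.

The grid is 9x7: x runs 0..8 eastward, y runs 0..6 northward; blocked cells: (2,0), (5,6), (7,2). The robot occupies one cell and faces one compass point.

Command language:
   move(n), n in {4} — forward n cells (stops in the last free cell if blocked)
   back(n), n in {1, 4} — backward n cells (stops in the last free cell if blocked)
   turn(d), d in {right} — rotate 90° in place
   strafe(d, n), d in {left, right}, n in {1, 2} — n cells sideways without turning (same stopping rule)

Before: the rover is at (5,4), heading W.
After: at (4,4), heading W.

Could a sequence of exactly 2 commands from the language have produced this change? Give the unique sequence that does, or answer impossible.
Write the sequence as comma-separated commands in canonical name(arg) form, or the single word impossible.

back(4), move(4)

key: back(4) runs into the grid edge before its full distance
from: at (5,4), heading W
[1] after back(4): at (8,4), heading W
[2] after move(4): at (4,4), heading W
no other 2-command option fits: unique.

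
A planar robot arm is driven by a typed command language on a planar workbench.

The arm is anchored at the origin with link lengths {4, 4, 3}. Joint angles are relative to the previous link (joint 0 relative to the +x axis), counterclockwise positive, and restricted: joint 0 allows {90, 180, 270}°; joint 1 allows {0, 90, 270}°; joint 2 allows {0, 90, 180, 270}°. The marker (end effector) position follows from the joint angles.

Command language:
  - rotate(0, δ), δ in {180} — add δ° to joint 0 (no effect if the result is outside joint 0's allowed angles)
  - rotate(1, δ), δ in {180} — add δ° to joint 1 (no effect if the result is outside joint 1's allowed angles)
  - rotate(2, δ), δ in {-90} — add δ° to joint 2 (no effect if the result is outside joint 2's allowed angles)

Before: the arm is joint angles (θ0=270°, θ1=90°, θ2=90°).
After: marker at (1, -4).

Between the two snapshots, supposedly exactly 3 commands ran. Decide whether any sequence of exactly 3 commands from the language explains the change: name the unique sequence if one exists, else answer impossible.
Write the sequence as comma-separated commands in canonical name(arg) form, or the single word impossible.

rotate(2, -90), rotate(2, -90), rotate(2, -90)

initial: joint angles (θ0=270°, θ1=90°, θ2=90°)
[1] after rotate(2, -90): joint angles (θ0=270°, θ1=90°, θ2=0°)
[2] after rotate(2, -90): joint angles (θ0=270°, θ1=90°, θ2=270°)
[3] after rotate(2, -90): joint angles (θ0=270°, θ1=90°, θ2=180°)
all 27 alternatives checked — unique.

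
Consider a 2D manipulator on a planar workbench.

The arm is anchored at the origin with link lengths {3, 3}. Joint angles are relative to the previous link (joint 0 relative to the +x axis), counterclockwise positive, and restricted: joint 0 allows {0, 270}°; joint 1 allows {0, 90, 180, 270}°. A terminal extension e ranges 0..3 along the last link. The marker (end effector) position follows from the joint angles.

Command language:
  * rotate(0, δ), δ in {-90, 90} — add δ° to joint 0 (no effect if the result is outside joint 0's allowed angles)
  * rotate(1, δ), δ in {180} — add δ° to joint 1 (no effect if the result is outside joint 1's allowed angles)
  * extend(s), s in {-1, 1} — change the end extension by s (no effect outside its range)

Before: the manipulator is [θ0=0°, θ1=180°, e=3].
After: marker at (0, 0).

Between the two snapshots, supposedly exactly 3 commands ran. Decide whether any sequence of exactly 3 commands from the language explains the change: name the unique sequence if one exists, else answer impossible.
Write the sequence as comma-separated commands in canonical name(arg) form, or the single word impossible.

start: [θ0=0°, θ1=180°, e=3]
1. extend(-1) → [θ0=0°, θ1=180°, e=2]
2. extend(-1) → [θ0=0°, θ1=180°, e=1]
3. extend(-1) → [θ0=0°, θ1=180°, e=0]
no other 3-command option fits: unique.

extend(-1), extend(-1), extend(-1)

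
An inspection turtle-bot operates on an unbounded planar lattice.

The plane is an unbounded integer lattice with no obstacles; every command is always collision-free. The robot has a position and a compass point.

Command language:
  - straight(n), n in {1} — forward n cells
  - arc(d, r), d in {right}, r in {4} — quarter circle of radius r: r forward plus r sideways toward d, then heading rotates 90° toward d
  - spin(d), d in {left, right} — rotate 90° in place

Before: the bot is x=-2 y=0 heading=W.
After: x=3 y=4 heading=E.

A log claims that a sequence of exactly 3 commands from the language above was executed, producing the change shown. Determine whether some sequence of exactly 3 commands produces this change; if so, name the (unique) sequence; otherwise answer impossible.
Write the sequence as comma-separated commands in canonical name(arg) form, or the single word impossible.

spin(right), arc(right, 4), straight(1)

key: running straight(1) before spin(right) would end elsewhere — order is forced
initial: x=-2 y=0 heading=W
t=1 spin(right) ⇒ x=-2 y=0 heading=N
t=2 arc(right, 4) ⇒ x=2 y=4 heading=E
t=3 straight(1) ⇒ x=3 y=4 heading=E
uniquely the one of 64 3-step routes that fits.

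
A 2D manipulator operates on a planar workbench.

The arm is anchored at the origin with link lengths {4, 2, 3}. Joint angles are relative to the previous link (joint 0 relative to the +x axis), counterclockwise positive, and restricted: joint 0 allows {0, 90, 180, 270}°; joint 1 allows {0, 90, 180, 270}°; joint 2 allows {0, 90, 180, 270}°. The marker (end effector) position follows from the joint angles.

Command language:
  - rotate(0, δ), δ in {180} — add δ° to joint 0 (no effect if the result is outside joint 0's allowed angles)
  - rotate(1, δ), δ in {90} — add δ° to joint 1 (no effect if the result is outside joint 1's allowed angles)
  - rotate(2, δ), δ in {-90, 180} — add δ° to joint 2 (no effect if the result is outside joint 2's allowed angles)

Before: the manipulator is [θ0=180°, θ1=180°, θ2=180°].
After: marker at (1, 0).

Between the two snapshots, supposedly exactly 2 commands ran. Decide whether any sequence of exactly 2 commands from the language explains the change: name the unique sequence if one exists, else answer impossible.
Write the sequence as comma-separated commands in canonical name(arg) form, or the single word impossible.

rotate(2, -90), rotate(2, -90)

from: [θ0=180°, θ1=180°, θ2=180°]
t=1 rotate(2, -90) ⇒ [θ0=180°, θ1=180°, θ2=90°]
t=2 rotate(2, -90) ⇒ [θ0=180°, θ1=180°, θ2=0°]
no rival 2-sequence matches.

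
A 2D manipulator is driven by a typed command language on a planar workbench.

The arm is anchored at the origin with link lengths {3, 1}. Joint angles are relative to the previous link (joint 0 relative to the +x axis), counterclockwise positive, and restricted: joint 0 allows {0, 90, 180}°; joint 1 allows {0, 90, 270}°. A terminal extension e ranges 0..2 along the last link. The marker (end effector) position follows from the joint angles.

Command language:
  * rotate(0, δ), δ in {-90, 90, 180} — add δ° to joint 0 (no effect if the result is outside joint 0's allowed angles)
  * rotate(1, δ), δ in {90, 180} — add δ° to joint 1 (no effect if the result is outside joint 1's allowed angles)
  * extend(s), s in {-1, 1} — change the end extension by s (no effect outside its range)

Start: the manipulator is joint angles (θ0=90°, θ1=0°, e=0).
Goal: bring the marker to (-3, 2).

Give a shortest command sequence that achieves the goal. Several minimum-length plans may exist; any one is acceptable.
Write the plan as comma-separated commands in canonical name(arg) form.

extend(1), rotate(0, 90), rotate(1, 90), rotate(1, 180)

t0: joint angles (θ0=90°, θ1=0°, e=0)
1. extend(1) → joint angles (θ0=90°, θ1=0°, e=1)
2. rotate(0, 90) → joint angles (θ0=180°, θ1=0°, e=1)
3. rotate(1, 90) → joint angles (θ0=180°, θ1=90°, e=1)
4. rotate(1, 180) → joint angles (θ0=180°, θ1=270°, e=1)
no 3-step plan works, so 4 is optimal.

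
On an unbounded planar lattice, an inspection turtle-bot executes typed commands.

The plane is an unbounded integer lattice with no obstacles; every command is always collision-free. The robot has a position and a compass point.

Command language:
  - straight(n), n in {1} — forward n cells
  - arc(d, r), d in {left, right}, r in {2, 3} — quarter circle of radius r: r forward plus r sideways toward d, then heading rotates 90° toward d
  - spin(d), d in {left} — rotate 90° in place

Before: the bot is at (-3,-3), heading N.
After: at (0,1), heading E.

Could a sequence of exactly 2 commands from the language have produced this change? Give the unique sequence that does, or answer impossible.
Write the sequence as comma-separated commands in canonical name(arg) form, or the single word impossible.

key: order matters: swapping straight(1) and arc(right, 3) lands elsewhere
initial: at (-3,-3), heading N
t=1 straight(1) ⇒ at (-3,-2), heading N
t=2 arc(right, 3) ⇒ at (0,1), heading E
no other 2-command option fits: unique.

straight(1), arc(right, 3)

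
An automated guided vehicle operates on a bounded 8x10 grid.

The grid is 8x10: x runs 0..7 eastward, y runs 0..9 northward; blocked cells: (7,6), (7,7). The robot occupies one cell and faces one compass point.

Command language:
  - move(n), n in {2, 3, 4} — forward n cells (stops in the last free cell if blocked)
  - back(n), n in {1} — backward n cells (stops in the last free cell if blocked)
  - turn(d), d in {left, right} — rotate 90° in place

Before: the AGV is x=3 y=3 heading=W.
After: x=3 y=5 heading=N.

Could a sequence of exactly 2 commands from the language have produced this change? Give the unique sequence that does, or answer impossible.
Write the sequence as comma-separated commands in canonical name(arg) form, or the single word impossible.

turn(right), move(2)

key: cell and facing (now N) both changed — the 2 commands mix motion and turning
t0: x=3 y=3 heading=W
[1] after turn(right): x=3 y=3 heading=N
[2] after move(2): x=3 y=5 heading=N
uniquely the one of 36 2-step routes that fits.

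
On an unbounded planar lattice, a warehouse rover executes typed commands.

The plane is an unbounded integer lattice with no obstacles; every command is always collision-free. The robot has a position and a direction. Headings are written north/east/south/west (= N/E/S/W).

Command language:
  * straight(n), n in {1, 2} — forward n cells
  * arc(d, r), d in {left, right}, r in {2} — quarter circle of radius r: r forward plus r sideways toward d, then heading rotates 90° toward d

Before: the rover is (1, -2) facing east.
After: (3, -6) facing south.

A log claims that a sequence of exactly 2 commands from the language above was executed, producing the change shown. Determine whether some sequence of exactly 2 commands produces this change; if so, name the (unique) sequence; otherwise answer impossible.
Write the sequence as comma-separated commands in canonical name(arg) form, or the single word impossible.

arc(right, 2), straight(2)

key: order matters: swapping arc(right, 2) and straight(2) lands elsewhere
begin: (1, -2) facing east
step 1 (arc(right, 2)): (3, -4) facing south
step 2 (straight(2)): (3, -6) facing south
no other 2-command option fits: unique.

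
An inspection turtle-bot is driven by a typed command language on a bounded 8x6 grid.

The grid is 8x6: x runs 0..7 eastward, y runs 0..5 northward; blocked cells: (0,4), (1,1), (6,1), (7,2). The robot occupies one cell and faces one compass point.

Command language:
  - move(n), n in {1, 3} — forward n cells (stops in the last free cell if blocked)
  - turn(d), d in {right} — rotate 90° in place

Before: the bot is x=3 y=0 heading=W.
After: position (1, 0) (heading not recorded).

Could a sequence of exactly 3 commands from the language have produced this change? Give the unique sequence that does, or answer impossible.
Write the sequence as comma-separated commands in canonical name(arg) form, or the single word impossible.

key: running turn(right) before move(1) would end elsewhere — order is forced
t0: x=3 y=0 heading=W
1. move(1) → x=2 y=0 heading=W
2. move(1) → x=1 y=0 heading=W
3. turn(right) → x=1 y=0 heading=N
uniquely the one of 27 3-step routes that fits.

move(1), move(1), turn(right)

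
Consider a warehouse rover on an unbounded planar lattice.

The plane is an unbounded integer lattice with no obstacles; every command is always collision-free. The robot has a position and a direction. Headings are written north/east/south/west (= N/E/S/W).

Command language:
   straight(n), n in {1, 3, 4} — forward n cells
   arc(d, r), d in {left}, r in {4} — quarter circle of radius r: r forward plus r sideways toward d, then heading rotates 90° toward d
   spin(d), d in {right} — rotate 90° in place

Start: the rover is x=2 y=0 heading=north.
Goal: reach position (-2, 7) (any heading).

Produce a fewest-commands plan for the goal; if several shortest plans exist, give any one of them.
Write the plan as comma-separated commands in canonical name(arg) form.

straight(3), arc(left, 4)

begin: x=2 y=0 heading=north
step 1 (straight(3)): x=2 y=3 heading=north
step 2 (arc(left, 4)): x=-2 y=7 heading=west
nothing shorter than 2 reaches the goal.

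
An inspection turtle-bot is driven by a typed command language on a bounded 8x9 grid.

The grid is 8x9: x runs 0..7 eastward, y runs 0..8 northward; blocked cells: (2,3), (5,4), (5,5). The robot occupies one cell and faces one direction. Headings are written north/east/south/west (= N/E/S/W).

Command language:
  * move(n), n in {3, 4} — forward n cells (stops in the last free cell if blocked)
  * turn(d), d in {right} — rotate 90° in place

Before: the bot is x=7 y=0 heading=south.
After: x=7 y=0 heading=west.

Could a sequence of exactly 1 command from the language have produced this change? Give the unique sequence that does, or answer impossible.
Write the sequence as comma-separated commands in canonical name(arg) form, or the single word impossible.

key: (7,0) unchanged — the single command moves nothing
begin: x=7 y=0 heading=south
[1] after turn(right): x=7 y=0 heading=west
uniquely the one of 3 1-step routes that fits.

turn(right)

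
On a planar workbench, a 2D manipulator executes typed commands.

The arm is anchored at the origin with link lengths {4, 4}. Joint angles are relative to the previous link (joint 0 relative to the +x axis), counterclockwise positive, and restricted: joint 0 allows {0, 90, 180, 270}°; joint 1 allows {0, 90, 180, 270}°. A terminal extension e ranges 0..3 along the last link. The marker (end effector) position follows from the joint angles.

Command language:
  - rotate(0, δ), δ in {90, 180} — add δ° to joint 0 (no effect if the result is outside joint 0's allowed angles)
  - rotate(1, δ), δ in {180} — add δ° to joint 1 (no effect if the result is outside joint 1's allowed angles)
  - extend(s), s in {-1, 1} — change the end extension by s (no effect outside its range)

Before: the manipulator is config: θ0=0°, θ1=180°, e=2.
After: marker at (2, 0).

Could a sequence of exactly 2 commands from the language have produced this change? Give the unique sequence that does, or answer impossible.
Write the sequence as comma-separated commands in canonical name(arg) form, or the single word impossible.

rotate(0, 90), rotate(0, 90)

begin: config: θ0=0°, θ1=180°, e=2
1. rotate(0, 90) → config: θ0=90°, θ1=180°, e=2
2. rotate(0, 90) → config: θ0=180°, θ1=180°, e=2
all 25 alternatives checked — unique.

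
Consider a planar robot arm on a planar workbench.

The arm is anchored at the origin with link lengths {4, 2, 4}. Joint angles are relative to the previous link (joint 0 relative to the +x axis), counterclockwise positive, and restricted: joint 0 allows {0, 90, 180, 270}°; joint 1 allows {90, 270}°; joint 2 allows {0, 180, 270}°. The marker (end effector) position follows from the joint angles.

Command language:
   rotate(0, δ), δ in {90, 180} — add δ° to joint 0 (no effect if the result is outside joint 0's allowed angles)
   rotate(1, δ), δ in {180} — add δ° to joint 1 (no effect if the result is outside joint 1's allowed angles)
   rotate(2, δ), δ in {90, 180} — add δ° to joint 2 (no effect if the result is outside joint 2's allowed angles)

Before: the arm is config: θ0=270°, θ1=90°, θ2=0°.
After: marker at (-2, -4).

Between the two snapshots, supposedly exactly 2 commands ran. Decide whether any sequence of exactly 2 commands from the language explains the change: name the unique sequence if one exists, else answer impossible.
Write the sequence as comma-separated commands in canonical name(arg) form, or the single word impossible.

rotate(2, 90), rotate(2, 180)

key: running rotate(2, 180) before rotate(2, 90) would end elsewhere — order is forced
begin: config: θ0=270°, θ1=90°, θ2=0°
step 1 (rotate(2, 90)): config: θ0=270°, θ1=90°, θ2=0°
step 2 (rotate(2, 180)): config: θ0=270°, θ1=90°, θ2=180°
no rival 2-sequence matches.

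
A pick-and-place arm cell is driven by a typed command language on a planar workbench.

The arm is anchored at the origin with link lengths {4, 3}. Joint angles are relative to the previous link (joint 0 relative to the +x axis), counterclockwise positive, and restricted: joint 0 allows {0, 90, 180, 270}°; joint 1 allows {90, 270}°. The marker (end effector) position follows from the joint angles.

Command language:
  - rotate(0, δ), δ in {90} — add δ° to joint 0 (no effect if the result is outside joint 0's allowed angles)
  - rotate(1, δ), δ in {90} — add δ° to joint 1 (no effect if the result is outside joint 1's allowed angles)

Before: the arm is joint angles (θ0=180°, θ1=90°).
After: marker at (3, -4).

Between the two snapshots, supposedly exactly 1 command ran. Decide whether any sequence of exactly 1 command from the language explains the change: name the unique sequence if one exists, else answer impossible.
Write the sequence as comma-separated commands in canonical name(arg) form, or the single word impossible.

start: joint angles (θ0=180°, θ1=90°)
1. rotate(0, 90) → joint angles (θ0=270°, θ1=90°)
all 2 alternatives checked — unique.

rotate(0, 90)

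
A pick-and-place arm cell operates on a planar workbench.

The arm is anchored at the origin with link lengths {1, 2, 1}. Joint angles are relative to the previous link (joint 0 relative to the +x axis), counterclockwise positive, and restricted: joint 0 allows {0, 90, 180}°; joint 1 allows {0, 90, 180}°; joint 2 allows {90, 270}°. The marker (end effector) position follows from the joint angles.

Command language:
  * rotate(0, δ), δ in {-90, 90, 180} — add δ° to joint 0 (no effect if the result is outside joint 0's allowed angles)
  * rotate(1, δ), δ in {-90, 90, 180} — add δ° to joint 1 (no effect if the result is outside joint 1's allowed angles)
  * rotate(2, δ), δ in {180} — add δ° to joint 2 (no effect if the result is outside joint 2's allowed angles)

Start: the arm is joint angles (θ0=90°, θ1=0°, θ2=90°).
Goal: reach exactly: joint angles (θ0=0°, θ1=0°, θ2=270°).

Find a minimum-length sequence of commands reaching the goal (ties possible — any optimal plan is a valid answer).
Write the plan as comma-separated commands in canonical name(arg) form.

rotate(0, -90), rotate(2, 180)

begin: joint angles (θ0=90°, θ1=0°, θ2=90°)
1. rotate(0, -90) → joint angles (θ0=0°, θ1=0°, θ2=90°)
2. rotate(2, 180) → joint angles (θ0=0°, θ1=0°, θ2=270°)
nothing shorter than 2 reaches the goal.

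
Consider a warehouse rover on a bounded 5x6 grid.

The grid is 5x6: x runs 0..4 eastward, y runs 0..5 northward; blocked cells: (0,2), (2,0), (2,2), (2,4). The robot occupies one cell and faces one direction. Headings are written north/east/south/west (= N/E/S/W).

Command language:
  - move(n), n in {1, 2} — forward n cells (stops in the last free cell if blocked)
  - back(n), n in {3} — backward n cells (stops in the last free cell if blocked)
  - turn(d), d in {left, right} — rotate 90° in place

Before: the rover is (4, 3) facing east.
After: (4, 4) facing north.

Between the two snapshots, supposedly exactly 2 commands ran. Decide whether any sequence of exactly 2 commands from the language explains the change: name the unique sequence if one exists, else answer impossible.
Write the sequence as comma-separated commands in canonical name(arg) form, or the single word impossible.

key: position moved to (4,4) AND the heading swung to N — translation plus rotation needed
begin: (4, 3) facing east
t=1 turn(left) ⇒ (4, 3) facing north
t=2 move(1) ⇒ (4, 4) facing north
uniquely the one of 25 2-step routes that fits.

turn(left), move(1)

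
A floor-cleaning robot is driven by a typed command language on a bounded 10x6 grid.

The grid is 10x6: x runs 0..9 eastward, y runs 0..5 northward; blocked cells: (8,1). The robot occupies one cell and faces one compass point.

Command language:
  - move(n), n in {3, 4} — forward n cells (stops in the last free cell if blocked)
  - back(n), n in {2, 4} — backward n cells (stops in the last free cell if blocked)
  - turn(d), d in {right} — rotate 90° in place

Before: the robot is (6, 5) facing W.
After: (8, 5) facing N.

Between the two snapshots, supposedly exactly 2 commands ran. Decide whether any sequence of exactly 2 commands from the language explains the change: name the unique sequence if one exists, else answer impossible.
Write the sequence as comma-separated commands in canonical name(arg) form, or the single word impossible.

key: position moved to (8,5) AND the heading swung to N — translation plus rotation needed
from: (6, 5) facing W
1. back(2) → (8, 5) facing W
2. turn(right) → (8, 5) facing N
all 25 alternatives checked — unique.

back(2), turn(right)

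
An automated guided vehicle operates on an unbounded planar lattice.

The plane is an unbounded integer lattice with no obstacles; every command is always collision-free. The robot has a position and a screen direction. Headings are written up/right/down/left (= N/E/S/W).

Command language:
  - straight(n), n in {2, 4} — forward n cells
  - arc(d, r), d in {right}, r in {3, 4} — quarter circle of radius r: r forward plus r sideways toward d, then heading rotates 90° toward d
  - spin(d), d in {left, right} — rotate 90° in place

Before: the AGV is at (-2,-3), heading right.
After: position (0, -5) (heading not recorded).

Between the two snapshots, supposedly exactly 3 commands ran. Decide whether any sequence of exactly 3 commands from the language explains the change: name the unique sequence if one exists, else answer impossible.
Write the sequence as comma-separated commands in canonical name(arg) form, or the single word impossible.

t0: at (-2,-3), heading right
t=1 straight(2) ⇒ at (0,-3), heading right
t=2 spin(right) ⇒ at (0,-3), heading down
t=3 straight(2) ⇒ at (0,-5), heading down
uniquely the one of 216 3-step routes that fits.

straight(2), spin(right), straight(2)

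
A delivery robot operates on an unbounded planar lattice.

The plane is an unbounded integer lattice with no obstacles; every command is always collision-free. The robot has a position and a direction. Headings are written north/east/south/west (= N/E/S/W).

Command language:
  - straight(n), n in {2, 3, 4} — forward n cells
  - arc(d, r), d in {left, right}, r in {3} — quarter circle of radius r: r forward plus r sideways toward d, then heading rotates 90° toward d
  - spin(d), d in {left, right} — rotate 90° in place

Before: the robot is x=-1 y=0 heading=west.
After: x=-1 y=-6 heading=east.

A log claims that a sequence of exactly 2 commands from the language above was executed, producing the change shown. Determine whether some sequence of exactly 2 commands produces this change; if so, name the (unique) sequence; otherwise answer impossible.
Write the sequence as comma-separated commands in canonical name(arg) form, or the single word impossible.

arc(left, 3), arc(left, 3)

key: position moved to (-1,-6) AND the heading swung to E — translation plus rotation needed
t0: x=-1 y=0 heading=west
1. arc(left, 3) → x=-4 y=-3 heading=south
2. arc(left, 3) → x=-1 y=-6 heading=east
all 49 alternatives checked — unique.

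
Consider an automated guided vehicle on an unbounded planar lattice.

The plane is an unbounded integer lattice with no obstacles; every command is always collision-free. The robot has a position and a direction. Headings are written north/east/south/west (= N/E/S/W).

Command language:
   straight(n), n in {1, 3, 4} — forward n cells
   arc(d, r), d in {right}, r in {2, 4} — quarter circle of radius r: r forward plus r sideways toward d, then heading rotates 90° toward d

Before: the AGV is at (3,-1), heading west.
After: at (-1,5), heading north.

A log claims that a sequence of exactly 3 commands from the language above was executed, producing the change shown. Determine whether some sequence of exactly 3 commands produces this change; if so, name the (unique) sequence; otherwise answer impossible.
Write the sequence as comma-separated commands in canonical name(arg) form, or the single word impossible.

key: position moved to (-1,5) AND the heading swung to N — translation plus rotation needed
start: at (3,-1), heading west
[1] after arc(right, 4): at (-1,3), heading north
[2] after straight(1): at (-1,4), heading north
[3] after straight(1): at (-1,5), heading north
all 125 alternatives checked — unique.

arc(right, 4), straight(1), straight(1)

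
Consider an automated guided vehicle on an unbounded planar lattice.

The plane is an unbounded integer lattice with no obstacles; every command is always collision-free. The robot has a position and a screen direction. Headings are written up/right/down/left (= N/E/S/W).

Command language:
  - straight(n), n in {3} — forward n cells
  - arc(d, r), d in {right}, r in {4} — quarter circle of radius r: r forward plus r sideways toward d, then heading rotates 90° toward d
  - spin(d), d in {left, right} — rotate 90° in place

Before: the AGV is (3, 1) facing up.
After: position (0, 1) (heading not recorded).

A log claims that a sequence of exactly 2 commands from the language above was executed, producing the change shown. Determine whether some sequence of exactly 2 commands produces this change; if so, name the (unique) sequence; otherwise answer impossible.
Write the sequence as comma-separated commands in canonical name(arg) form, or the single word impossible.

spin(left), straight(3)

key: order matters: swapping spin(left) and straight(3) lands elsewhere
from: (3, 1) facing up
t=1 spin(left) ⇒ (3, 1) facing left
t=2 straight(3) ⇒ (0, 1) facing left
no rival 2-sequence matches.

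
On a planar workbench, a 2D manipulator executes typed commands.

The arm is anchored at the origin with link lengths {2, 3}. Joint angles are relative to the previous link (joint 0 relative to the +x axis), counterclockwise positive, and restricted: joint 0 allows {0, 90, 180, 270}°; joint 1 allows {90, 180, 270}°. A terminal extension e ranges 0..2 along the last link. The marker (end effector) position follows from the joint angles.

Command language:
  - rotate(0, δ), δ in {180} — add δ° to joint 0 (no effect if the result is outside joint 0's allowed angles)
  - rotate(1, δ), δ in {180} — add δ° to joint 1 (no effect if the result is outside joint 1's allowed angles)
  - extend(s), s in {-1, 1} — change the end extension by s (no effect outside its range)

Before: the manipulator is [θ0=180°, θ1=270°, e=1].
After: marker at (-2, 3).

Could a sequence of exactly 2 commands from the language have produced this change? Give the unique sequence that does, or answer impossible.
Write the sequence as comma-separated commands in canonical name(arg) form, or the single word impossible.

extend(-1), extend(-1)

start: [θ0=180°, θ1=270°, e=1]
step 1 (extend(-1)): [θ0=180°, θ1=270°, e=0]
step 2 (extend(-1)): [θ0=180°, θ1=270°, e=0]
uniquely the one of 16 2-step routes that fits.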